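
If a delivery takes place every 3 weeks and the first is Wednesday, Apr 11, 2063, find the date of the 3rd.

May 23, 2063

The 3rd occurrence is 2 intervals after the first: 2 × 21 = 42 days after Apr 11, 2063.
Apr has 30 days — 19 days to the end of Apr leaves 23.
23 days into May → May 23, 2063.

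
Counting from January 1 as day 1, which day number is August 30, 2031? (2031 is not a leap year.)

Days in months before August: 31 + 28 + 31 + 30 + 31 + 30 + 31 = 212.
Plus 30 days into August → day 242.

242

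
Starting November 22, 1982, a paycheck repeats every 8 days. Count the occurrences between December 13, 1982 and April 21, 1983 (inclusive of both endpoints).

16

Occurrences land 8·i days after November 22, 1982 for i = 0, 1, 2, …
December 13, 1982 is 21 days after the start; 21 ÷ 8 = 2 remainder 5; since the remainder is 5, round up to i = 3. First occurrence in the window: #4 on December 16, 1982 (3×8 = 24 days in).
April 21, 1983 is 150 days after the start; 150 ÷ 8 = 18 remainder 6. Last occurrence in the window: #19 on April 15, 1983.
Occurrences #4 through #19: 16 in total.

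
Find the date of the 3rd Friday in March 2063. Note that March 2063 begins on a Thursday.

March 2063 begins on a Thursday, so the first Friday is March 2 (1 day later).
The 3rd Friday is 2 weeks later: 2 + 14 = 16.

16 March 2063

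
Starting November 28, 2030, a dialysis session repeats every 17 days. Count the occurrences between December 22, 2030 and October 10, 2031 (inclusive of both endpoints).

Occurrences land 17·i days after November 28, 2030 for i = 0, 1, 2, …
December 22, 2030 is 24 days after the start; 24 ÷ 17 = 1 remainder 7; since the remainder is 7, round up to i = 2. First occurrence in the window: #3 on January 1, 2031 (2×17 = 34 days in).
October 10, 2031 is 316 days after the start; 316 ÷ 17 = 18 remainder 10. Last occurrence in the window: #19 on September 30, 2031.
Occurrences #3 through #19: 17 in total.

17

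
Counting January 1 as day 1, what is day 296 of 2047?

2047-10-23

January has 31 days (296 − 31 = 265 remain).
February has 28 days (265 − 28 = 237 remain).
March has 31 days (237 − 31 = 206 remain).
April has 30 days (206 − 30 = 176 remain).
May has 31 days (176 − 31 = 145 remain).
June has 30 days (145 − 30 = 115 remain).
July has 31 days (115 − 31 = 84 remain).
August has 31 days (84 − 31 = 53 remain).
September has 30 days (53 − 30 = 23 remain).
23 into October → October 23.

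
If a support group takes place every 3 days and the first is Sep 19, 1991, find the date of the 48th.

The 48th occurrence is 47 intervals after the first: 47 × 3 = 141 days after Sep 19, 1991.
Sep has 30 days — 11 days to the end of Sep leaves 130.
Oct has 31 days (99 left).
Nov has 30 days (69 left).
Dec has 31 days (38 left).
Jan has 31 days (7 left).
7 days into Feb → Feb 7, 1992.

Feb 7, 1992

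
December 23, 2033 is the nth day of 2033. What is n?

Days in months before December: 31 + 28 + 31 + 30 + 31 + 30 + 31 + 31 + 30 + 31 + 30 = 334.
Plus 23 days into December → day 357.

357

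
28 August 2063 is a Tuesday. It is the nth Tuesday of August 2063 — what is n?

4th

Day 28 falls in week ⌈28/7⌉ of the month.
Days 1–7 hold the 1st Tuesday, 8–14 the 2nd, 15–21 the 3rd, 22–28 the 4th, 29–31 the 5th.
28 is in the range for the 4th.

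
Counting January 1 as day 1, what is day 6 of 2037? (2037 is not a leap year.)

2037-01-06

6 into January → January 6.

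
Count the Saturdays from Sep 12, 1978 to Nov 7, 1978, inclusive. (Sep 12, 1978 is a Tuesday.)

Sep 12, 1978 is a Tuesday; the first Saturday on or after it is Sep 16, 1978 (4 days later).
From Sep 16, 1978 to Nov 7, 1978: 14 + 31 + 7 = 52 days (rest of Sep, Oct, Nov).
52 ÷ 7 = 7 full weeks with remainder 3, so 7 more Saturdays after the first → 8.

8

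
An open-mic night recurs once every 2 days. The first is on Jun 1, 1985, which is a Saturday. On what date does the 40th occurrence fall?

Aug 18, 1985

The 40th occurrence is 39 intervals after the first: 39 × 2 = 78 days after Jun 1, 1985.
Jun has 30 days — 29 days to the end of Jun leaves 49.
Jul has 31 days (18 left).
18 days into Aug → Aug 18, 1985.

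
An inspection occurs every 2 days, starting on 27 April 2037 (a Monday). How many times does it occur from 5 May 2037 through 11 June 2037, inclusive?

19

Occurrences land 2·i days after 27 April 2037 for i = 0, 1, 2, …
5 May 2037 is 8 days after the start; 8 ÷ 2 = 4 remainder 0. First occurrence in the window: #5 on 5 May 2037 (4×2 = 8 days in).
11 June 2037 is 45 days after the start; 45 ÷ 2 = 22 remainder 1. Last occurrence in the window: #23 on 10 June 2037.
Occurrences #5 through #23: 19 in total.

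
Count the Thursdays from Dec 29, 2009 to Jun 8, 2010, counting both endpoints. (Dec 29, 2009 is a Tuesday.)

23

Dec 29, 2009 is a Tuesday; the first Thursday on or after it is Dec 31, 2009 (2 days later).
From Dec 31, 2009 to Jun 8, 2010: 0 + 31 + 28 + 31 + 30 + 31 + 8 = 159 days (rest of Dec, Jan, Feb, Mar, Apr, May, Jun).
159 ÷ 7 = 22 full weeks with remainder 5, so 22 more Thursdays after the first → 23.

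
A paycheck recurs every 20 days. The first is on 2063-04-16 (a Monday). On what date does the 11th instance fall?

2063-11-02

The 11th occurrence is 10 intervals after the first: 10 × 20 = 200 days after 2063-04-16.
April has 30 days — 14 days to the end of April leaves 186.
May has 31 days (155 left).
June has 30 days (125 left).
July has 31 days (94 left).
August has 31 days (63 left).
September has 30 days (33 left).
October has 31 days (2 left).
2 days into November → 2063-11-02.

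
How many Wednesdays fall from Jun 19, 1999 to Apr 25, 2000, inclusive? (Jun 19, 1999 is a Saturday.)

Jun 19, 1999 is a Saturday; the first Wednesday on or after it is Jun 23, 1999 (4 days later).
From Jun 23, 1999 to Apr 25, 2000: 7 + 31 + 31 + 30 + 31 + 30 + 31 + 31 + 29 + 31 + 25 = 307 days (rest of Jun, Jul, Aug, Sep, Oct, Nov, Dec, Jan, Feb, Mar, Apr).
307 ÷ 7 = 43 full weeks with remainder 6, so 43 more Wednesdays after the first → 44.

44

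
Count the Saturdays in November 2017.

4

1 November 2017 is a Wednesday; the first Saturday on or after it is 4 November 2017 (3 days later).
From 4 November 2017 to 30 November 2017 is 30 − 4 = 26 days.
26 ÷ 7 = 3 full weeks with remainder 5, so 3 more Saturdays after the first → 4.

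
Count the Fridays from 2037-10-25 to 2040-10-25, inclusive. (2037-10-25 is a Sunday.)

2037-10-25 is a Sunday; the first Friday on or after it is 2037-10-30 (5 days later).
From 2037-10-30 to 2040-10-25: 62 + 365 + 365 + 299 = 1091 days (rest of 2037, 2038, 2039, to 2040-10-25 in 2040).
1091 ÷ 7 = 155 full weeks with remainder 6, so 155 more Fridays after the first → 156.

156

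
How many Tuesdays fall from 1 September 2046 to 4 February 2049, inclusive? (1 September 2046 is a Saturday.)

127

1 September 2046 is a Saturday; the first Tuesday on or after it is 4 September 2046 (3 days later).
From 4 September 2046 to 4 February 2049: 118 + 365 + 366 + 35 = 884 days (rest of 2046, 2047, 2048, to 4 February 2049 in 2049).
884 ÷ 7 = 126 full weeks with remainder 2, so 126 more Tuesdays after the first → 127.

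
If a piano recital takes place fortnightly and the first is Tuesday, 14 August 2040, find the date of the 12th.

The 12th occurrence is 11 intervals after the first: 11 × 14 = 154 days after 14 August 2040.
August has 31 days — 17 days to the end of August leaves 137.
September has 30 days (107 left).
October has 31 days (76 left).
November has 30 days (46 left).
December has 31 days (15 left).
15 days into January → 15 January 2041.

15 January 2041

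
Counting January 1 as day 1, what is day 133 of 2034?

January has 31 days (133 − 31 = 102 remain).
February has 28 days (102 − 28 = 74 remain).
March has 31 days (74 − 31 = 43 remain).
April has 30 days (43 − 30 = 13 remain).
13 into May → May 13.

13 May 2034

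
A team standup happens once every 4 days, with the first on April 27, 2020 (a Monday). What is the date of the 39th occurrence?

The 39th occurrence is 38 intervals after the first: 38 × 4 = 152 days after April 27, 2020.
April has 30 days — 3 days to the end of April leaves 149.
May has 31 days (118 left).
June has 30 days (88 left).
July has 31 days (57 left).
August has 31 days (26 left).
26 days into September → September 26, 2020.

September 26, 2020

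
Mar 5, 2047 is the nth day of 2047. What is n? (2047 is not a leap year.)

Days in months before Mar: 31 + 28 = 59.
Plus 5 days into Mar → day 64.

64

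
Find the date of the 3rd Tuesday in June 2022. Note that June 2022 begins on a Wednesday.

21 June 2022

June 2022 begins on a Wednesday, so the first Tuesday is June 7 (6 days later).
The 3rd Tuesday is 2 weeks later: 7 + 14 = 21.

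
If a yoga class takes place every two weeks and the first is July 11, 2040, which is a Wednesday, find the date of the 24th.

May 29, 2041

The 24th occurrence is 23 intervals after the first: 23 × 14 = 322 days after July 11, 2040.
July has 31 days — 20 days to the end of July leaves 302.
August has 31 days (271 left).
September has 30 days (241 left).
October has 31 days (210 left).
November has 30 days (180 left).
December has 31 days (149 left).
January has 31 days (118 left).
February has 28 days (90 left).
March has 31 days (59 left).
April has 30 days (29 left).
29 days into May → May 29, 2041.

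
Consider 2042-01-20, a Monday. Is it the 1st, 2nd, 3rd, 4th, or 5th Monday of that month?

3rd

Day 20 falls in week ⌈20/7⌉ of the month.
Days 1–7 hold the 1st Monday, 8–14 the 2nd, 15–21 the 3rd, 22–28 the 4th, 29–31 the 5th.
20 is in the range for the 3rd.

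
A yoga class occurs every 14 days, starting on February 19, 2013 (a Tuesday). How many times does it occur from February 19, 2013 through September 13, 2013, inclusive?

Occurrences land 14·i days after February 19, 2013 for i = 0, 1, 2, …
The window opens on the start date, so the first occurrence inside is #1 on February 19, 2013.
September 13, 2013 is 206 days after the start; 206 ÷ 14 = 14 remainder 10. Last occurrence in the window: #15 on September 3, 2013.
Occurrences #1 through #15: 15 in total.

15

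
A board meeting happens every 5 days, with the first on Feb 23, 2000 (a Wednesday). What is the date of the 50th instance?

The 50th occurrence is 49 intervals after the first: 49 × 5 = 245 days after Feb 23, 2000.
Feb has 29 days — 6 days to the end of Feb leaves 239.
Mar has 31 days (208 left).
Apr has 30 days (178 left).
May has 31 days (147 left).
Jun has 30 days (117 left).
Jul has 31 days (86 left).
Aug has 31 days (55 left).
Sep has 30 days (25 left).
25 days into Oct → Oct 25, 2000.

Oct 25, 2000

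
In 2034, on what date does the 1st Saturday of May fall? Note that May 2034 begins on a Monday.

May 2034 begins on a Monday, so the first Saturday is May 6 (5 days later).

2034-05-06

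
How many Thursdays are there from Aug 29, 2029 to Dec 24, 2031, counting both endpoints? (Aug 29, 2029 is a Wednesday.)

Aug 29, 2029 is a Wednesday; the first Thursday on or after it is Aug 30, 2029 (1 day later).
From Aug 30, 2029 to Dec 24, 2031: 123 + 365 + 358 = 846 days (rest of 2029, 2030, to Dec 24, 2031 in 2031).
846 ÷ 7 = 120 full weeks with remainder 6, so 120 more Thursdays after the first → 121.

121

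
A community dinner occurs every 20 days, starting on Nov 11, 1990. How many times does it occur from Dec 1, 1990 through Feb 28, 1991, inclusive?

Occurrences land 20·i days after Nov 11, 1990 for i = 0, 1, 2, …
Dec 1, 1990 is 20 days after the start; 20 ÷ 20 = 1 remainder 0. First occurrence in the window: #2 on Dec 1, 1990 (1×20 = 20 days in).
Feb 28, 1991 is 109 days after the start; 109 ÷ 20 = 5 remainder 9. Last occurrence in the window: #6 on Feb 19, 1991.
Occurrences #2 through #6: 5 in total.

5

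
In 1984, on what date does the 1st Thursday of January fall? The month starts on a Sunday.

January 5, 1984

January 1984 begins on a Sunday, so the first Thursday is January 5 (4 days later).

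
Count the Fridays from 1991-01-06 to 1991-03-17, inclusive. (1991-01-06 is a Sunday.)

10

1991-01-06 is a Sunday; the first Friday on or after it is 1991-01-11 (5 days later).
From 1991-01-11 to 1991-03-17: 20 + 28 + 17 = 65 days (rest of January, February, March).
65 ÷ 7 = 9 full weeks with remainder 2, so 9 more Fridays after the first → 10.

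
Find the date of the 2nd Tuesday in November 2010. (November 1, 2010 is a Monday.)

9 November 2010

November 2010 begins on a Monday, so the first Tuesday is November 2 (1 day later).
The 2nd Tuesday is 1 weeks later: 2 + 7 = 9.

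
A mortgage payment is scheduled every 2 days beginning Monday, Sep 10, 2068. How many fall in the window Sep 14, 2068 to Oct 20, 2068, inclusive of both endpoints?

Occurrences land 2·i days after Sep 10, 2068 for i = 0, 1, 2, …
Sep 14, 2068 is 4 days after the start; 4 ÷ 2 = 2 remainder 0. First occurrence in the window: #3 on Sep 14, 2068 (2×2 = 4 days in).
Oct 20, 2068 is 40 days after the start; 40 ÷ 2 = 20 remainder 0. Last occurrence in the window: #21 on Oct 20, 2068.
Occurrences #3 through #21: 19 in total.

19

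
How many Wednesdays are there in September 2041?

4

September 1, 2041 is a Sunday; the first Wednesday on or after it is September 4, 2041 (3 days later).
From September 4, 2041 to September 30, 2041 is 30 − 4 = 26 days.
26 ÷ 7 = 3 full weeks with remainder 5, so 3 more Wednesdays after the first → 4.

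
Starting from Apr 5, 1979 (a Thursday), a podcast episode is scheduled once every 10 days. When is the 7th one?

The 7th occurrence is 6 intervals after the first: 6 × 10 = 60 days after Apr 5, 1979.
Apr has 30 days — 25 days to the end of Apr leaves 35.
May has 31 days (4 left).
4 days into Jun → Jun 4, 1979.

Jun 4, 1979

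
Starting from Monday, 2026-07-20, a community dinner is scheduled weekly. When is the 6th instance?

The 6th occurrence is 5 intervals after the first: 5 × 7 = 35 days after 2026-07-20.
July has 31 days — 11 days to the end of July leaves 24.
24 days into August → 2026-08-24.

2026-08-24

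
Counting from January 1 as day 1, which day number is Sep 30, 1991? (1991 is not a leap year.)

Days in months before Sep: 31 + 28 + 31 + 30 + 31 + 30 + 31 + 31 = 243.
Plus 30 days into Sep → day 273.

273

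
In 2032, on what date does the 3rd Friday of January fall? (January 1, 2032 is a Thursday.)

January 16, 2032

January 2032 begins on a Thursday, so the first Friday is January 2 (1 day later).
The 3rd Friday is 2 weeks later: 2 + 14 = 16.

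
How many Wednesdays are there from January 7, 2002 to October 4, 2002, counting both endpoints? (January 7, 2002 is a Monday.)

39

January 7, 2002 is a Monday; the first Wednesday on or after it is January 9, 2002 (2 days later).
From January 9, 2002 to October 4, 2002: 22 + 28 + 31 + 30 + 31 + 30 + 31 + 31 + 30 + 4 = 268 days (rest of January, February, March, April, May, June, July, August, September, October).
268 ÷ 7 = 38 full weeks with remainder 2, so 38 more Wednesdays after the first → 39.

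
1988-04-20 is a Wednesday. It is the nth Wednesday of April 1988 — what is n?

3rd

Day 20 falls in week ⌈20/7⌉ of the month.
Days 1–7 hold the 1st Wednesday, 8–14 the 2nd, 15–21 the 3rd, 22–28 the 4th, 29–31 the 5th.
20 is in the range for the 3rd.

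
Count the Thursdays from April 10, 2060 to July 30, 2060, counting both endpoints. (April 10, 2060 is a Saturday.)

16

April 10, 2060 is a Saturday; the first Thursday on or after it is April 15, 2060 (5 days later).
From April 15, 2060 to July 30, 2060: 15 + 31 + 30 + 30 = 106 days (rest of April, May, June, July).
106 ÷ 7 = 15 full weeks with remainder 1, so 15 more Thursdays after the first → 16.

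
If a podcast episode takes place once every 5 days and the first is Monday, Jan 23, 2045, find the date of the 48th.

Sep 15, 2045

The 48th occurrence is 47 intervals after the first: 47 × 5 = 235 days after Jan 23, 2045.
Jan has 31 days — 8 days to the end of Jan leaves 227.
Feb has 28 days (199 left).
Mar has 31 days (168 left).
Apr has 30 days (138 left).
May has 31 days (107 left).
Jun has 30 days (77 left).
Jul has 31 days (46 left).
Aug has 31 days (15 left).
15 days into Sep → Sep 15, 2045.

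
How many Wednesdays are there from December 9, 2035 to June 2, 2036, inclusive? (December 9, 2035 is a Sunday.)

25

December 9, 2035 is a Sunday; the first Wednesday on or after it is December 12, 2035 (3 days later).
From December 12, 2035 to June 2, 2036: 19 + 31 + 29 + 31 + 30 + 31 + 2 = 173 days (rest of December, January, February, March, April, May, June).
173 ÷ 7 = 24 full weeks with remainder 5, so 24 more Wednesdays after the first → 25.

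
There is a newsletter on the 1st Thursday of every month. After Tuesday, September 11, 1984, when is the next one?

September 1984 starts on a Saturday, so its 1st Thursday is September 6, 1984 (5 days in).
That is not after September 11, 1984, so look at October 1984.
October 1984 starts on a Monday, so its 1st Thursday is October 4, 1984 (3 days in).

October 4, 1984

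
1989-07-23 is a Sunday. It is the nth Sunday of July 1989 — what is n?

Day 23 falls in week ⌈23/7⌉ of the month.
Days 1–7 hold the 1st Sunday, 8–14 the 2nd, 15–21 the 3rd, 22–28 the 4th, 29–31 the 5th.
23 is in the range for the 4th.

4th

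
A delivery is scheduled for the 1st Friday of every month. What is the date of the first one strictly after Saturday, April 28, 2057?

April 2057 starts on a Sunday, so its 1st Friday is April 6, 2057 (5 days in).
That is not after April 28, 2057, so look at May 2057.
May 2057 starts on a Tuesday, so its 1st Friday is May 4, 2057 (3 days in).

May 4, 2057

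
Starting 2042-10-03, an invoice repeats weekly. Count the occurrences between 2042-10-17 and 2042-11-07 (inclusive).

Occurrences land 7·i days after 2042-10-03 for i = 0, 1, 2, …
2042-10-17 is 14 days after the start; 14 ÷ 7 = 2 remainder 0. First occurrence in the window: #3 on 2042-10-17 (2×7 = 14 days in).
2042-11-07 is 35 days after the start; 35 ÷ 7 = 5 remainder 0. Last occurrence in the window: #6 on 2042-11-07.
Occurrences #3 through #6: 4 in total.

4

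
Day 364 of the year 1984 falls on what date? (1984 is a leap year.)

January has 31 days (364 − 31 = 333 remain).
February has 29 days (333 − 29 = 304 remain).
March has 31 days (304 − 31 = 273 remain).
April has 30 days (273 − 30 = 243 remain).
May has 31 days (243 − 31 = 212 remain).
June has 30 days (212 − 30 = 182 remain).
July has 31 days (182 − 31 = 151 remain).
August has 31 days (151 − 31 = 120 remain).
September has 30 days (120 − 30 = 90 remain).
October has 31 days (90 − 31 = 59 remain).
November has 30 days (59 − 30 = 29 remain).
29 into December → December 29.

December 29, 1984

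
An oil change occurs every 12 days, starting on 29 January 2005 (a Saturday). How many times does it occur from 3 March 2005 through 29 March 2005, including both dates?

Occurrences land 12·i days after 29 January 2005 for i = 0, 1, 2, …
3 March 2005 is 33 days after the start; 33 ÷ 12 = 2 remainder 9; since the remainder is 9, round up to i = 3. First occurrence in the window: #4 on 6 March 2005 (3×12 = 36 days in).
29 March 2005 is 59 days after the start; 59 ÷ 12 = 4 remainder 11. Last occurrence in the window: #5 on 18 March 2005.
Occurrences #4 through #5: 2 in total.

2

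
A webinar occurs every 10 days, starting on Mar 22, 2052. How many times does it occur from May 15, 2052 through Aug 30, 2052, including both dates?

Occurrences land 10·i days after Mar 22, 2052 for i = 0, 1, 2, …
May 15, 2052 is 54 days after the start; 54 ÷ 10 = 5 remainder 4; since the remainder is 4, round up to i = 6. First occurrence in the window: #7 on May 21, 2052 (6×10 = 60 days in).
Aug 30, 2052 is 161 days after the start; 161 ÷ 10 = 16 remainder 1. Last occurrence in the window: #17 on Aug 29, 2052.
Occurrences #7 through #17: 11 in total.

11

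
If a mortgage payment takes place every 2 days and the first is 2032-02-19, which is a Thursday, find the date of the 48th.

2032-05-23

The 48th occurrence is 47 intervals after the first: 47 × 2 = 94 days after 2032-02-19.
February has 29 days — 10 days to the end of February leaves 84.
March has 31 days (53 left).
April has 30 days (23 left).
23 days into May → 2032-05-23.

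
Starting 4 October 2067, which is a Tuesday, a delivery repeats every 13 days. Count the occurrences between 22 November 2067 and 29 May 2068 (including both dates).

Occurrences land 13·i days after 4 October 2067 for i = 0, 1, 2, …
22 November 2067 is 49 days after the start; 49 ÷ 13 = 3 remainder 10; since the remainder is 10, round up to i = 4. First occurrence in the window: #5 on 25 November 2067 (4×13 = 52 days in).
29 May 2068 is 238 days after the start; 238 ÷ 13 = 18 remainder 4. Last occurrence in the window: #19 on 25 May 2068.
Occurrences #5 through #19: 15 in total.

15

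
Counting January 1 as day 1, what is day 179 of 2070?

January has 31 days (179 − 31 = 148 remain).
February has 28 days (148 − 28 = 120 remain).
March has 31 days (120 − 31 = 89 remain).
April has 30 days (89 − 30 = 59 remain).
May has 31 days (59 − 31 = 28 remain).
28 into June → June 28.

28 June 2070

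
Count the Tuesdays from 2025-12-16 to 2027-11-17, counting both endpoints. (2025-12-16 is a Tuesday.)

101

2025-12-16 is a Tuesday; the first Tuesday on or after it is 2025-12-16.
From 2025-12-16 to 2027-11-17: 15 + 365 + 321 = 701 days (rest of 2025, 2026, to 2027-11-17 in 2027).
701 ÷ 7 = 100 full weeks with remainder 1, so 100 more Tuesdays after the first → 101.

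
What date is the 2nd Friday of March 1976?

1976-03-12

March 1976 begins on a Monday, so the first Friday is March 5 (4 days later).
The 2nd Friday is 1 weeks later: 5 + 7 = 12.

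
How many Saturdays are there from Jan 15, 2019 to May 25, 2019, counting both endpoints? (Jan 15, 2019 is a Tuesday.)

Jan 15, 2019 is a Tuesday; the first Saturday on or after it is Jan 19, 2019 (4 days later).
From Jan 19, 2019 to May 25, 2019: 12 + 28 + 31 + 30 + 25 = 126 days (rest of Jan, Feb, Mar, Apr, May).
126 ÷ 7 = 18 full weeks with remainder 0, so 18 more Saturdays after the first → 19.

19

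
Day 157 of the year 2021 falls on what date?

Jan has 31 days (157 − 31 = 126 remain).
Feb has 28 days (126 − 28 = 98 remain).
Mar has 31 days (98 − 31 = 67 remain).
Apr has 30 days (67 − 30 = 37 remain).
May has 31 days (37 − 31 = 6 remain).
6 into Jun → Jun 6.

Jun 6, 2021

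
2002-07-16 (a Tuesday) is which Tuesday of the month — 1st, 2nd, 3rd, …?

3rd

Day 16 falls in week ⌈16/7⌉ of the month.
Days 1–7 hold the 1st Tuesday, 8–14 the 2nd, 15–21 the 3rd, 22–28 the 4th, 29–31 the 5th.
16 is in the range for the 3rd.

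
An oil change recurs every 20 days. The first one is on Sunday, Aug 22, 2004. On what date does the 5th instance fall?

Nov 10, 2004

The 5th occurrence is 4 intervals after the first: 4 × 20 = 80 days after Aug 22, 2004.
Aug has 31 days — 9 days to the end of Aug leaves 71.
Sep has 30 days (41 left).
Oct has 31 days (10 left).
10 days into Nov → Nov 10, 2004.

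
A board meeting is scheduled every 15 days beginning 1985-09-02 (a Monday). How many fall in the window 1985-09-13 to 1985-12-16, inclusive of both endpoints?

Occurrences land 15·i days after 1985-09-02 for i = 0, 1, 2, …
1985-09-13 is 11 days after the start; 11 ÷ 15 = 0 remainder 11; since the remainder is 11, round up to i = 1. First occurrence in the window: #2 on 1985-09-17 (1×15 = 15 days in).
1985-12-16 is 105 days after the start; 105 ÷ 15 = 7 remainder 0. Last occurrence in the window: #8 on 1985-12-16.
Occurrences #2 through #8: 7 in total.

7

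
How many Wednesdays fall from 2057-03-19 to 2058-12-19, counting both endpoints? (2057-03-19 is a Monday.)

92

2057-03-19 is a Monday; the first Wednesday on or after it is 2057-03-21 (2 days later).
From 2057-03-21 to 2058-12-19: 285 + 353 = 638 days (rest of 2057, to 2058-12-19 in 2058).
638 ÷ 7 = 91 full weeks with remainder 1, so 91 more Wednesdays after the first → 92.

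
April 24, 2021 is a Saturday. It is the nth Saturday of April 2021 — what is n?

4th

Day 24 falls in week ⌈24/7⌉ of the month.
Days 1–7 hold the 1st Saturday, 8–14 the 2nd, 15–21 the 3rd, 22–28 the 4th, 29–31 the 5th.
24 is in the range for the 4th.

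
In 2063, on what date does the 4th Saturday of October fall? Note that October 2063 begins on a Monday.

October 2063 begins on a Monday, so the first Saturday is October 6 (5 days later).
The 4th Saturday is 3 weeks later: 6 + 21 = 27.

2063-10-27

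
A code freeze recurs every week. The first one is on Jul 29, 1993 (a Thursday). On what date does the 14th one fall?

The 14th occurrence is 13 intervals after the first: 13 × 7 = 91 days after Jul 29, 1993.
Jul has 31 days — 2 days to the end of Jul leaves 89.
Aug has 31 days (58 left).
Sep has 30 days (28 left).
28 days into Oct → Oct 28, 1993.

Oct 28, 1993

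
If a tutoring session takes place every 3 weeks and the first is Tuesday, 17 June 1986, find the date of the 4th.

19 August 1986

The 4th occurrence is 3 intervals after the first: 3 × 21 = 63 days after 17 June 1986.
June has 30 days — 13 days to the end of June leaves 50.
July has 31 days (19 left).
19 days into August → 19 August 1986.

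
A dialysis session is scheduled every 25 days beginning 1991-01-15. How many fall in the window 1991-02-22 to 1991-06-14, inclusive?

Occurrences land 25·i days after 1991-01-15 for i = 0, 1, 2, …
1991-02-22 is 38 days after the start; 38 ÷ 25 = 1 remainder 13; since the remainder is 13, round up to i = 2. First occurrence in the window: #3 on 1991-03-06 (2×25 = 50 days in).
1991-06-14 is 150 days after the start; 150 ÷ 25 = 6 remainder 0. Last occurrence in the window: #7 on 1991-06-14.
Occurrences #3 through #7: 5 in total.

5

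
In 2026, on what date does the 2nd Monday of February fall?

9 February 2026

The first Monday of February 2026 is February 2.
The 2nd Monday is 1 weeks later: 2 + 7 = 9.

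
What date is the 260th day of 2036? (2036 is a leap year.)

January has 31 days (260 − 31 = 229 remain).
February has 29 days (229 − 29 = 200 remain).
March has 31 days (200 − 31 = 169 remain).
April has 30 days (169 − 30 = 139 remain).
May has 31 days (139 − 31 = 108 remain).
June has 30 days (108 − 30 = 78 remain).
July has 31 days (78 − 31 = 47 remain).
August has 31 days (47 − 31 = 16 remain).
16 into September → September 16.

16 September 2036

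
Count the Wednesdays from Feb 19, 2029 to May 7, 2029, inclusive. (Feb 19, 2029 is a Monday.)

Feb 19, 2029 is a Monday; the first Wednesday on or after it is Feb 21, 2029 (2 days later).
From Feb 21, 2029 to May 7, 2029: 7 + 31 + 30 + 7 = 75 days (rest of Feb, Mar, Apr, May).
75 ÷ 7 = 10 full weeks with remainder 5, so 10 more Wednesdays after the first → 11.

11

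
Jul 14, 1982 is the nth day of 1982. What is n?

Days in months before Jul: 31 + 28 + 31 + 30 + 31 + 30 = 181.
Plus 14 days into Jul → day 195.

195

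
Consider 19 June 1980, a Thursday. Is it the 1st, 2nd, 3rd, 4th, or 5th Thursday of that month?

Day 19 falls in week ⌈19/7⌉ of the month.
Days 1–7 hold the 1st Thursday, 8–14 the 2nd, 15–21 the 3rd, 22–28 the 4th, 29–31 the 5th.
19 is in the range for the 3rd.

3rd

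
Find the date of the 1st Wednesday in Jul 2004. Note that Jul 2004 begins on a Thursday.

Jul 7, 2004

Jul 2004 begins on a Thursday, so the first Wednesday is Jul 7 (6 days later).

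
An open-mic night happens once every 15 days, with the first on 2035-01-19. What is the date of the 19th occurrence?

2035-10-16

The 19th occurrence is 18 intervals after the first: 18 × 15 = 270 days after 2035-01-19.
January has 31 days — 12 days to the end of January leaves 258.
February has 28 days (230 left).
March has 31 days (199 left).
April has 30 days (169 left).
May has 31 days (138 left).
June has 30 days (108 left).
July has 31 days (77 left).
August has 31 days (46 left).
September has 30 days (16 left).
16 days into October → 2035-10-16.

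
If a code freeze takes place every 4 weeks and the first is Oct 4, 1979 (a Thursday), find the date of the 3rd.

The 3rd occurrence is 2 intervals after the first: 2 × 28 = 56 days after Oct 4, 1979.
Oct has 31 days — 27 days to the end of Oct leaves 29.
29 days into Nov → Nov 29, 1979.

Nov 29, 1979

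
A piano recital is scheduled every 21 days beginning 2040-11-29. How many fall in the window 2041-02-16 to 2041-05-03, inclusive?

Occurrences land 21·i days after 2040-11-29 for i = 0, 1, 2, …
2041-02-16 is 79 days after the start; 79 ÷ 21 = 3 remainder 16; since the remainder is 16, round up to i = 4. First occurrence in the window: #5 on 2041-02-21 (4×21 = 84 days in).
2041-05-03 is 155 days after the start; 155 ÷ 21 = 7 remainder 8. Last occurrence in the window: #8 on 2041-04-25.
Occurrences #5 through #8: 4 in total.

4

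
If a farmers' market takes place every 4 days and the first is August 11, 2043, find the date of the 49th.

February 19, 2044

The 49th occurrence is 48 intervals after the first: 48 × 4 = 192 days after August 11, 2043.
August has 31 days — 20 days to the end of August leaves 172.
September has 30 days (142 left).
October has 31 days (111 left).
November has 30 days (81 left).
December has 31 days (50 left).
January has 31 days (19 left).
19 days into February → February 19, 2044.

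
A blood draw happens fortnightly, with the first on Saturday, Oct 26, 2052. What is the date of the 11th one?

Mar 15, 2053

The 11th occurrence is 10 intervals after the first: 10 × 14 = 140 days after Oct 26, 2052.
Oct has 31 days — 5 days to the end of Oct leaves 135.
Nov has 30 days (105 left).
Dec has 31 days (74 left).
Jan has 31 days (43 left).
Feb has 28 days (15 left).
15 days into Mar → Mar 15, 2053.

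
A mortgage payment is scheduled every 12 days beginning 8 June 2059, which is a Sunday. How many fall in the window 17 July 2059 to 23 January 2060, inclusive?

16

Occurrences land 12·i days after 8 June 2059 for i = 0, 1, 2, …
17 July 2059 is 39 days after the start; 39 ÷ 12 = 3 remainder 3; since the remainder is 3, round up to i = 4. First occurrence in the window: #5 on 26 July 2059 (4×12 = 48 days in).
23 January 2060 is 229 days after the start; 229 ÷ 12 = 19 remainder 1. Last occurrence in the window: #20 on 22 January 2060.
Occurrences #5 through #20: 16 in total.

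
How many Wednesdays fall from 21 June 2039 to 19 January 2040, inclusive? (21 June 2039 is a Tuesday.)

31

21 June 2039 is a Tuesday; the first Wednesday on or after it is 22 June 2039 (1 day later).
From 22 June 2039 to 19 January 2040: 8 + 31 + 31 + 30 + 31 + 30 + 31 + 19 = 211 days (rest of June, July, August, September, October, November, December, January).
211 ÷ 7 = 30 full weeks with remainder 1, so 30 more Wednesdays after the first → 31.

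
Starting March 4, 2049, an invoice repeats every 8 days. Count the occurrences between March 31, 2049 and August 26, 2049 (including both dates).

18

Occurrences land 8·i days after March 4, 2049 for i = 0, 1, 2, …
March 31, 2049 is 27 days after the start; 27 ÷ 8 = 3 remainder 3; since the remainder is 3, round up to i = 4. First occurrence in the window: #5 on April 5, 2049 (4×8 = 32 days in).
August 26, 2049 is 175 days after the start; 175 ÷ 8 = 21 remainder 7. Last occurrence in the window: #22 on August 19, 2049.
Occurrences #5 through #22: 18 in total.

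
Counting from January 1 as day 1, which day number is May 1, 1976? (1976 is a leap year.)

122

Days in months before May: 31 + 29 + 31 + 30 = 121.
Plus 1 day into May → day 122.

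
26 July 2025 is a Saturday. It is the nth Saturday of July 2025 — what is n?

4th

Day 26 falls in week ⌈26/7⌉ of the month.
Days 1–7 hold the 1st Saturday, 8–14 the 2nd, 15–21 the 3rd, 22–28 the 4th, 29–31 the 5th.
26 is in the range for the 4th.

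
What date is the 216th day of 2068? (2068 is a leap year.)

January has 31 days (216 − 31 = 185 remain).
February has 29 days (185 − 29 = 156 remain).
March has 31 days (156 − 31 = 125 remain).
April has 30 days (125 − 30 = 95 remain).
May has 31 days (95 − 31 = 64 remain).
June has 30 days (64 − 30 = 34 remain).
July has 31 days (34 − 31 = 3 remain).
3 into August → August 3.

3 August 2068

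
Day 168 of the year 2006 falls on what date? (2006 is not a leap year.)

2006-06-17

January has 31 days (168 − 31 = 137 remain).
February has 28 days (137 − 28 = 109 remain).
March has 31 days (109 − 31 = 78 remain).
April has 30 days (78 − 30 = 48 remain).
May has 31 days (48 − 31 = 17 remain).
17 into June → June 17.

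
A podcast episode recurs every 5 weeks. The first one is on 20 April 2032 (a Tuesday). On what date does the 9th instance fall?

The 9th occurrence is 8 intervals after the first: 8 × 35 = 280 days after 20 April 2032.
April has 30 days — 10 days to the end of April leaves 270.
May has 31 days (239 left).
June has 30 days (209 left).
July has 31 days (178 left).
August has 31 days (147 left).
September has 30 days (117 left).
October has 31 days (86 left).
November has 30 days (56 left).
December has 31 days (25 left).
25 days into January → 25 January 2033.

25 January 2033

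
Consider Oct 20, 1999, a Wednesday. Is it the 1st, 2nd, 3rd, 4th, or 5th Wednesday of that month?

3rd

Day 20 falls in week ⌈20/7⌉ of the month.
Days 1–7 hold the 1st Wednesday, 8–14 the 2nd, 15–21 the 3rd, 22–28 the 4th, 29–31 the 5th.
20 is in the range for the 3rd.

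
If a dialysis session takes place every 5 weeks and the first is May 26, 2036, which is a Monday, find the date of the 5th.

October 13, 2036

The 5th occurrence is 4 intervals after the first: 4 × 35 = 140 days after May 26, 2036.
May has 31 days — 5 days to the end of May leaves 135.
June has 30 days (105 left).
July has 31 days (74 left).
August has 31 days (43 left).
September has 30 days (13 left).
13 days into October → October 13, 2036.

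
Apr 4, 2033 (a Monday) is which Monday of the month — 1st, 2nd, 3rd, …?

Day 4 falls in week ⌈4/7⌉ of the month.
Days 1–7 hold the 1st Monday, 8–14 the 2nd, 15–21 the 3rd, 22–28 the 4th, 29–31 the 5th.
4 is in the range for the 1st.

1st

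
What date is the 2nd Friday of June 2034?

9 June 2034

June 2034 begins on a Thursday, so the first Friday is June 2 (1 day later).
The 2nd Friday is 1 weeks later: 2 + 7 = 9.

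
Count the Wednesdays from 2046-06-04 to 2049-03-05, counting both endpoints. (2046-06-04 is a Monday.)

2046-06-04 is a Monday; the first Wednesday on or after it is 2046-06-06 (2 days later).
From 2046-06-06 to 2049-03-05: 208 + 365 + 366 + 64 = 1003 days (rest of 2046, 2047, 2048, to 2049-03-05 in 2049).
1003 ÷ 7 = 143 full weeks with remainder 2, so 143 more Wednesdays after the first → 144.

144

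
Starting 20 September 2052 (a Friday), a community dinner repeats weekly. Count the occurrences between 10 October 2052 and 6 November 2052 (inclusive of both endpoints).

Occurrences land 7·i days after 20 September 2052 for i = 0, 1, 2, …
10 October 2052 is 20 days after the start; 20 ÷ 7 = 2 remainder 6; since the remainder is 6, round up to i = 3. First occurrence in the window: #4 on 11 October 2052 (3×7 = 21 days in).
6 November 2052 is 47 days after the start; 47 ÷ 7 = 6 remainder 5. Last occurrence in the window: #7 on 1 November 2052.
Occurrences #4 through #7: 4 in total.

4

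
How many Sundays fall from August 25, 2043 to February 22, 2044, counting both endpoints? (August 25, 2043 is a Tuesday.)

August 25, 2043 is a Tuesday; the first Sunday on or after it is August 30, 2043 (5 days later).
From August 30, 2043 to February 22, 2044: 1 + 30 + 31 + 30 + 31 + 31 + 22 = 176 days (rest of August, September, October, November, December, January, February).
176 ÷ 7 = 25 full weeks with remainder 1, so 25 more Sundays after the first → 26.

26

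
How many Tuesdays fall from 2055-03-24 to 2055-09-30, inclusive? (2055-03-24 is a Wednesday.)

27

2055-03-24 is a Wednesday; the first Tuesday on or after it is 2055-03-30 (6 days later).
From 2055-03-30 to 2055-09-30: 1 + 30 + 31 + 30 + 31 + 31 + 30 = 184 days (rest of March, April, May, June, July, August, September).
184 ÷ 7 = 26 full weeks with remainder 2, so 26 more Tuesdays after the first → 27.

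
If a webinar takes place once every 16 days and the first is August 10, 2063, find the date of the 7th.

November 14, 2063

The 7th occurrence is 6 intervals after the first: 6 × 16 = 96 days after August 10, 2063.
August has 31 days — 21 days to the end of August leaves 75.
September has 30 days (45 left).
October has 31 days (14 left).
14 days into November → November 14, 2063.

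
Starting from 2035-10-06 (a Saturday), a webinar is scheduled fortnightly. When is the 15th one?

The 15th occurrence is 14 intervals after the first: 14 × 14 = 196 days after 2035-10-06.
October has 31 days — 25 days to the end of October leaves 171.
November has 30 days (141 left).
December has 31 days (110 left).
January has 31 days (79 left).
February has 29 days (50 left).
March has 31 days (19 left).
19 days into April → 2036-04-19.

2036-04-19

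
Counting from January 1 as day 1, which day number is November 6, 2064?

Days in months before November: 31 + 29 + 31 + 30 + 31 + 30 + 31 + 31 + 30 + 31 = 305.
Plus 6 days into November → day 311.

311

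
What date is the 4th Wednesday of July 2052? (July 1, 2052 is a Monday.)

July 2052 begins on a Monday, so the first Wednesday is July 3 (2 days later).
The 4th Wednesday is 3 weeks later: 3 + 21 = 24.

July 24, 2052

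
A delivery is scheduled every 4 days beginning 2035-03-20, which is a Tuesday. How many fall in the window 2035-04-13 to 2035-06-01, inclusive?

13

Occurrences land 4·i days after 2035-03-20 for i = 0, 1, 2, …
2035-04-13 is 24 days after the start; 24 ÷ 4 = 6 remainder 0. First occurrence in the window: #7 on 2035-04-13 (6×4 = 24 days in).
2035-06-01 is 73 days after the start; 73 ÷ 4 = 18 remainder 1. Last occurrence in the window: #19 on 2035-05-31.
Occurrences #7 through #19: 13 in total.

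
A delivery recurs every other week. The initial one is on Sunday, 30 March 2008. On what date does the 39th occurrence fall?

13 September 2009

The 39th occurrence is 38 intervals after the first: 38 × 14 = 532 days after 30 March 2008.
March has 31 days — 1 day to the end of March leaves 531.
From end of March to end of 2008 is 275 days (256 left).
January has 31 days (225 left).
February has 28 days (197 left).
March has 31 days (166 left).
April has 30 days (136 left).
May has 31 days (105 left).
June has 30 days (75 left).
July has 31 days (44 left).
August has 31 days (13 left).
13 days into September → 13 September 2009.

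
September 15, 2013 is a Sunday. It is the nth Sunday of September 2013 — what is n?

Day 15 falls in week ⌈15/7⌉ of the month.
Days 1–7 hold the 1st Sunday, 8–14 the 2nd, 15–21 the 3rd, 22–28 the 4th, 29–31 the 5th.
15 is in the range for the 3rd.

3rd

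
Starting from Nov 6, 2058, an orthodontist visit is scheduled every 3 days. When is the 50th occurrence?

Apr 2, 2059

The 50th occurrence is 49 intervals after the first: 49 × 3 = 147 days after Nov 6, 2058.
Nov has 30 days — 24 days to the end of Nov leaves 123.
Dec has 31 days (92 left).
Jan has 31 days (61 left).
Feb has 28 days (33 left).
Mar has 31 days (2 left).
2 days into Apr → Apr 2, 2059.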